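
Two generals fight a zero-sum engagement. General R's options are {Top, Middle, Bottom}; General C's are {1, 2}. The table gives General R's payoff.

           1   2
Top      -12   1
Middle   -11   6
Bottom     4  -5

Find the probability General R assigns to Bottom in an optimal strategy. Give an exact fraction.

17/26

Row minima: Top → -12, Middle → -11, Bottom → -5; maximin = -5.
Column maxima: 1 → 4, 2 → 6; minimax = 4.
-5 ≠ 4, so there is no saddle point; optimal play is mixed.
Top is strictly dominated by Middle, so General R never plays it.
On the remaining 2×2 (Middle, Bottom vs 1, 2):
Let General R play Middle with probability p. Expected payoff against 1: (-11)p + 4(1−p) = −15p + 4; against 2: 6p + (-5)(1−p) = 11p − 5.
Setting these equal: −15p + 4 = 11p − 5 ⇒ −26p = -9 ⇒ p = 9/26, and the value is (-15)·(9/26) + 4 = -31/26.
For General C: with q = P(1), equating Middle's and Bottom's payoffs gives −17q + 6 = 9q − 5 ⇒ q = 11/26.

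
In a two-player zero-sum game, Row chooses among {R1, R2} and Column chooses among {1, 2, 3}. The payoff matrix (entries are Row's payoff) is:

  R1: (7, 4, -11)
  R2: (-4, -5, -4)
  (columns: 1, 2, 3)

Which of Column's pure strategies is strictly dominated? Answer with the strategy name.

2 holds Row's payoff strictly below 1 in every row: 4 < 7, -5 < -4.
So 1 is strictly dominated for Column.

1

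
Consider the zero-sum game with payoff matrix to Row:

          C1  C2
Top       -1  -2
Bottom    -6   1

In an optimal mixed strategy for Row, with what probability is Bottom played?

1/8

Row minima: Top → -2, Bottom → -6; maximin = -2.
Column maxima: C1 → -1, C2 → 1; minimax = -1.
-2 ≠ -1, so there is no saddle point; optimal play is mixed.
Let Row play Top with probability p. Expected payoff against C1: (-1)p + (-6)(1−p) = 5p − 6; against C2: (-2)p + 1(1−p) = −3p + 1.
Setting these equal: 5p − 6 = −3p + 1 ⇒ 8p = 7 ⇒ p = 7/8, and the value is (5)·(7/8) − 6 = -13/8.
For Column: with q = P(C1), equating Top's and Bottom's payoffs gives q − 2 = −7q + 1 ⇒ q = 3/8.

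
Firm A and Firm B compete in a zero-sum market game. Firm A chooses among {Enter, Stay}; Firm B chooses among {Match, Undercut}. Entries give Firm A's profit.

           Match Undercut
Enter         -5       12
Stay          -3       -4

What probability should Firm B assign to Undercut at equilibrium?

Row minima: Enter → -5, Stay → -4; maximin = -4.
Column maxima: Match → -3, Undercut → 12; minimax = -3.
-4 ≠ -3, so there is no saddle point; optimal play is mixed.
Let Firm A play Enter with probability p. Expected payoff against Match: (-5)p + (-3)(1−p) = −2p − 3; against Undercut: 12p + (-4)(1−p) = 16p − 4.
Setting these equal: −2p − 3 = 16p − 4 ⇒ −18p = -1 ⇒ p = 1/18, and the value is (-2)·(1/18) − 3 = -28/9.
For Firm B: with q = P(Match), equating Enter's and Stay's payoffs gives −17q + 12 = q − 4 ⇒ q = 8/9.

1/9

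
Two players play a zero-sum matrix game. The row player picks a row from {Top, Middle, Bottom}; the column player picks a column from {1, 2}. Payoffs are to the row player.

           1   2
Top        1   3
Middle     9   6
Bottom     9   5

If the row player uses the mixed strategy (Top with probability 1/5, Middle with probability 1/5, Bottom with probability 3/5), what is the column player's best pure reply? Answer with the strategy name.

2

If the column player plays 1, the row player's expected payoff is (1/5)·1 + (1/5)·9 + (3/5)·9 = 37/5.
If the column player plays 2, the row player's expected payoff is (1/5)·3 + (1/5)·6 + (3/5)·5 = 24/5.
The column player minimizes the row player's payoff; the smallest is 24/5, so the best response is 2.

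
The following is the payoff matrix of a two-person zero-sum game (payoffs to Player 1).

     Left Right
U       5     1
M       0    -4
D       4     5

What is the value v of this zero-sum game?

21/5

Row minima: U → 1, M → -4, D → 4; maximin = 4.
Column maxima: Left → 5, Right → 5; minimax = 5.
4 ≠ 5, so there is no saddle point; optimal play is mixed.
M is strictly dominated by U, so Player 1 never plays it.
On the remaining 2×2 (U, D vs Left, Right):
Let Player 1 play U with probability p. Expected payoff against Left: 5p + 4(1−p) = p + 4; against Right: 1p + 5(1−p) = −4p + 5.
Setting these equal: p + 4 = −4p + 5 ⇒ 5p = 1 ⇒ p = 1/5, and the value is (1)·(1/5) + 4 = 21/5.
For Player 2: with q = P(Left), equating U's and D's payoffs gives 4q + 1 = −q + 5 ⇒ q = 4/5.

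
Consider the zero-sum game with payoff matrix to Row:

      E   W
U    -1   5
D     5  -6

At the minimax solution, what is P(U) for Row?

11/17

Row minima: U → -1, D → -6; maximin = -1.
Column maxima: E → 5, W → 5; minimax = 5.
-1 ≠ 5, so there is no saddle point; optimal play is mixed.
Let Row play U with probability p. Expected payoff against E: (-1)p + 5(1−p) = −6p + 5; against W: 5p + (-6)(1−p) = 11p − 6.
Setting these equal: −6p + 5 = 11p − 6 ⇒ −17p = -11 ⇒ p = 11/17, and the value is (-6)·(11/17) + 5 = 19/17.
For Column: with q = P(E), equating U's and D's payoffs gives −6q + 5 = 11q − 6 ⇒ q = 11/17.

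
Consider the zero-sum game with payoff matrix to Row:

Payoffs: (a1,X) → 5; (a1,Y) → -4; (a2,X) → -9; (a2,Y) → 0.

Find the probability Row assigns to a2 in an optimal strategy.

1/2

Row minima: a1 → -4, a2 → -9; maximin = -4.
Column maxima: X → 5, Y → 0; minimax = 0.
-4 ≠ 0, so there is no saddle point; optimal play is mixed.
Let Row play a1 with probability p. Expected payoff against X: 5p + (-9)(1−p) = 14p − 9; against Y: (-4)p + 0(1−p) = −4p.
Setting these equal: 14p − 9 = −4p ⇒ 18p = 9 ⇒ p = 1/2, and the value is (14)·(1/2) − 9 = -2.
For Column: with q = P(X), equating a1's and a2's payoffs gives 9q − 4 = −9q ⇒ q = 2/9.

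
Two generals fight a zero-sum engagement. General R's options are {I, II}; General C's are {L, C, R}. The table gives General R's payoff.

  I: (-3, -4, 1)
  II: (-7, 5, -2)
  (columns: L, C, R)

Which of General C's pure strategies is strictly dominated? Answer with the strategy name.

R

L holds General R's payoff strictly below R in every row: -3 < 1, -7 < -2.
So R is strictly dominated for General C.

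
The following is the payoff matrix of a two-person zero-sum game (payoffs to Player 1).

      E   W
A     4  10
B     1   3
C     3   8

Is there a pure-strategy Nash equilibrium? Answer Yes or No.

Yes

Row minima: A → 4, B → 1, C → 3; maximin = 4.
Column maxima: E → 4, W → 10; minimax = 4.
maximin = minimax = 4, so a saddle point exists.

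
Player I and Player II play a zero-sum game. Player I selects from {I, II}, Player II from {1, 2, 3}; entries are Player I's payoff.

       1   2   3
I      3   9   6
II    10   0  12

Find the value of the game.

45/8

Row minima: I → 3, II → 0; maximin = 3.
Column maxima: 1 → 10, 2 → 9, 3 → 12; minimax = 9.
3 ≠ 9, so there is no saddle point; optimal play is mixed.
3 is strictly dominated by 1 (it gives Player I strictly more in every row), so Player II never plays it.
On the remaining 2×2 (I, II vs 1, 2):
Let Player I play I with probability p. Expected payoff against 1: 3p + 10(1−p) = −7p + 10; against 2: 9p + 0(1−p) = 9p.
Setting these equal: −7p + 10 = 9p ⇒ −16p = -10 ⇒ p = 5/8, and the value is (-7)·(5/8) + 10 = 45/8.
For Player II: with q = P(1), equating I's and II's payoffs gives −6q + 9 = 10q ⇒ q = 9/16.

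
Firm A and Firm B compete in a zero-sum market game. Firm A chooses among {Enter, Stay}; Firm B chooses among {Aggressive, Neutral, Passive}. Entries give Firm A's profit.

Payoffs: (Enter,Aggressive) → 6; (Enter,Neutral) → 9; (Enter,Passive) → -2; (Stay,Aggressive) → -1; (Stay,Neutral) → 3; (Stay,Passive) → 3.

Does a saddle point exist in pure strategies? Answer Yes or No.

Row minima: Enter → -2, Stay → -1; maximin = -1.
Column maxima: Aggressive → 6, Neutral → 9, Passive → 3; minimax = 3.
-1 ≠ 3, so no pure-strategy equilibrium exists.

No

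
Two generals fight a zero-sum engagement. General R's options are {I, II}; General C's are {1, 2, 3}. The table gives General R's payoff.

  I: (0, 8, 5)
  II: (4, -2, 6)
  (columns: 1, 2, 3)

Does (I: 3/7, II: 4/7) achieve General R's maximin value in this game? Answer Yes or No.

Against 1 this mix gives (3/7)·0 + (4/7)·4 = 16/7.
Against 2 this mix gives (3/7)·8 + (4/7)·(-2) = 16/7.
Against 3 this mix gives (3/7)·5 + (4/7)·6 = 39/7.
All of General C's active replies (1, 2) yield 16/7, and no column does worse for General R. The mix makes General C indifferent and guarantees 16/7, so it is optimal.

Yes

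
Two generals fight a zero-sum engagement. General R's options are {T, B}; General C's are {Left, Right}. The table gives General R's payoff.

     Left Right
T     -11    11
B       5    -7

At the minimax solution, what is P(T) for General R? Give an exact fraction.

Row minima: T → -11, B → -7; maximin = -7.
Column maxima: Left → 5, Right → 11; minimax = 5.
-7 ≠ 5, so there is no saddle point; optimal play is mixed.
Let General R play T with probability p. Expected payoff against Left: (-11)p + 5(1−p) = −16p + 5; against Right: 11p + (-7)(1−p) = 18p − 7.
Setting these equal: −16p + 5 = 18p − 7 ⇒ −34p = -12 ⇒ p = 6/17, and the value is (-16)·(6/17) + 5 = -11/17.
For General C: with q = P(Left), equating T's and B's payoffs gives −22q + 11 = 12q − 7 ⇒ q = 9/17.

6/17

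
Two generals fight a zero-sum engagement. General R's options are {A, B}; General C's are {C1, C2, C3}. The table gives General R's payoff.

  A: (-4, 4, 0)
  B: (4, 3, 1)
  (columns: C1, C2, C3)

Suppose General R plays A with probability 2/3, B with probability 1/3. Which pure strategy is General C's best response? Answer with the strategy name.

C1

If General C plays C1, General R's expected payoff is (2/3)·(-4) + (1/3)·4 = -4/3.
If General C plays C2, General R's expected payoff is (2/3)·4 + (1/3)·3 = 11/3.
If General C plays C3, General R's expected payoff is (2/3)·0 + (1/3)·1 = 1/3.
General C minimizes General R's payoff; the smallest is -4/3, so the best response is C1.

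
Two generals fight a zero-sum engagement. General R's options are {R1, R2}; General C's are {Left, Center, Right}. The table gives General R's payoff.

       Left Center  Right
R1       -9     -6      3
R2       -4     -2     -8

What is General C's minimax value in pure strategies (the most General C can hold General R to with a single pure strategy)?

Column maxima: Left → -4, Center → -2, Right → 3.
The smallest of these is -4.

-4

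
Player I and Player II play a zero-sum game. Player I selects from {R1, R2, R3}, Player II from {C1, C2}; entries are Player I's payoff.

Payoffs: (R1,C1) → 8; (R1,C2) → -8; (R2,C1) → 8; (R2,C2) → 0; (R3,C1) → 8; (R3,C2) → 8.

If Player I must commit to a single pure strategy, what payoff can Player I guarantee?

Row minima: R1 → -8, R2 → 0, R3 → 8.
The best of these is 8.

8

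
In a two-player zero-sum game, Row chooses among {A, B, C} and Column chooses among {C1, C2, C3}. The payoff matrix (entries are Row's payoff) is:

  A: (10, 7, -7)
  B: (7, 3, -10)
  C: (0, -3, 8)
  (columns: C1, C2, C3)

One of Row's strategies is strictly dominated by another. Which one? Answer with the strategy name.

B

A gives a strictly higher payoff than B against every column: 10 > 7, 7 > 3, -7 > -10.
So B is strictly dominated and Row never plays it.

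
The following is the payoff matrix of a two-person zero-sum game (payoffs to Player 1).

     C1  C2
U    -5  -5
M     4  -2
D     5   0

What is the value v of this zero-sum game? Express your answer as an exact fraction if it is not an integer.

0

Row minima: U → -5, M → -2, D → 0; maximin = 0.
Column maxima: C1 → 5, C2 → 0; minimax = 0.
Since maximin = minimax = 0, there is a saddle point and the value is 0.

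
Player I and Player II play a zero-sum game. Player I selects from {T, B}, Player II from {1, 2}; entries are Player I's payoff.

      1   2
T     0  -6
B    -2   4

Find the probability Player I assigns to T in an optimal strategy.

1/2

Row minima: T → -6, B → -2; maximin = -2.
Column maxima: 1 → 0, 2 → 4; minimax = 0.
-2 ≠ 0, so there is no saddle point; optimal play is mixed.
Let Player I play T with probability p. Expected payoff against 1: 0p + (-2)(1−p) = 2p − 2; against 2: (-6)p + 4(1−p) = −10p + 4.
Setting these equal: 2p − 2 = −10p + 4 ⇒ 12p = 6 ⇒ p = 1/2, and the value is (2)·(1/2) − 2 = -1.
For Player II: with q = P(1), equating T's and B's payoffs gives 6q − 6 = −6q + 4 ⇒ q = 5/6.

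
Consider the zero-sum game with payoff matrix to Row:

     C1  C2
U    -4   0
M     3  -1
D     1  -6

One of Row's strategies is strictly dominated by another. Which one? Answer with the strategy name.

M gives a strictly higher payoff than D against every column: 3 > 1, -1 > -6.
So D is strictly dominated and Row never plays it.

D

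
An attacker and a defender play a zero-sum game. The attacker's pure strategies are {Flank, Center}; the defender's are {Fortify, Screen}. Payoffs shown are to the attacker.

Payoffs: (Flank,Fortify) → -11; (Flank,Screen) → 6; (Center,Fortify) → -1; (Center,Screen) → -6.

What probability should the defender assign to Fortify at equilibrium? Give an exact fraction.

Row minima: Flank → -11, Center → -6; maximin = -6.
Column maxima: Fortify → -1, Screen → 6; minimax = -1.
-6 ≠ -1, so there is no saddle point; optimal play is mixed.
Let the attacker play Flank with probability p. Expected payoff against Fortify: (-11)p + (-1)(1−p) = −10p − 1; against Screen: 6p + (-6)(1−p) = 12p − 6.
Setting these equal: −10p − 1 = 12p − 6 ⇒ −22p = -5 ⇒ p = 5/22, and the value is (-10)·(5/22) − 1 = -36/11.
For the defender: with q = P(Fortify), equating Flank's and Center's payoffs gives −17q + 6 = 5q − 6 ⇒ q = 6/11.

6/11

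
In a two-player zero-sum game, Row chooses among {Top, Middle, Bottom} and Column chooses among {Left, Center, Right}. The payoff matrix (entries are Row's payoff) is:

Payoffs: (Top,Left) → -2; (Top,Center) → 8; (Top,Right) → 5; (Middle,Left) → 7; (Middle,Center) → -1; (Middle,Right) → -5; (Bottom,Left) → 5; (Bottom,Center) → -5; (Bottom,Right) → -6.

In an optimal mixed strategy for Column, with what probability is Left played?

10/19

Row minima: Top → -2, Middle → -5, Bottom → -6; maximin = -2.
Column maxima: Left → 7, Center → 8, Right → 5; minimax = 5.
-2 ≠ 5, so there is no saddle point; optimal play is mixed.
Bottom is strictly dominated by Middle, so Row never plays it.
Center is strictly dominated by Right (it gives Row strictly more in every row), so Column never plays it.
On the remaining 2×2 (Top, Middle vs Left, Right):
Let Row play Top with probability p. Expected payoff against Left: (-2)p + 7(1−p) = −9p + 7; against Right: 5p + (-5)(1−p) = 10p − 5.
Setting these equal: −9p + 7 = 10p − 5 ⇒ −19p = -12 ⇒ p = 12/19, and the value is (-9)·(12/19) + 7 = 25/19.
For Column: with q = P(Left), equating Top's and Middle's payoffs gives −7q + 5 = 12q − 5 ⇒ q = 10/19.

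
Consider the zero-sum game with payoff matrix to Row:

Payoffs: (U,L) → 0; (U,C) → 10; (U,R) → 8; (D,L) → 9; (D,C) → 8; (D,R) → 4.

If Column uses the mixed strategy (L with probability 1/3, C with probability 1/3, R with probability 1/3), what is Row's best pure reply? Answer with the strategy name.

D

Expected payoff of U: (1/3)·0 + (1/3)·10 + (1/3)·8 = 6.
Expected payoff of D: (1/3)·9 + (1/3)·8 + (1/3)·4 = 7.
The largest is 7, so Row's best response is D.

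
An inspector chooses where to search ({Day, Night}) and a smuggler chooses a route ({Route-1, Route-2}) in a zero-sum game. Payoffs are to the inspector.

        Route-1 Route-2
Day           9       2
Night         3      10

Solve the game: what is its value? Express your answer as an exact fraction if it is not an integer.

Row minima: Day → 2, Night → 3; maximin = 3.
Column maxima: Route-1 → 9, Route-2 → 10; minimax = 9.
3 ≠ 9, so there is no saddle point; optimal play is mixed.
Let the inspector play Day with probability p. Expected payoff against Route-1: 9p + 3(1−p) = 6p + 3; against Route-2: 2p + 10(1−p) = −8p + 10.
Setting these equal: 6p + 3 = −8p + 10 ⇒ 14p = 7 ⇒ p = 1/2, and the value is (6)·(1/2) + 3 = 6.
For the smuggler: with q = P(Route-1), equating Day's and Night's payoffs gives 7q + 2 = −7q + 10 ⇒ q = 4/7.

6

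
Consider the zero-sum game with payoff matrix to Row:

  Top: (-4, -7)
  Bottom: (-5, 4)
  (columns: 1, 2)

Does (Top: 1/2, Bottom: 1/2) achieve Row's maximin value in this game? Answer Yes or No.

Against 1 this mix gives (1/2)·(-4) + (1/2)·(-5) = -9/2.
Against 2 this mix gives (1/2)·(-7) + (1/2)·4 = -3/2.
Column will play 1, holding Row to -9/2. Shifting weight toward the row that does better against 1 would raise this floor (the equalizing mix achieves -17/4 against both 1 and 2), so the proposed strategy is not optimal.

No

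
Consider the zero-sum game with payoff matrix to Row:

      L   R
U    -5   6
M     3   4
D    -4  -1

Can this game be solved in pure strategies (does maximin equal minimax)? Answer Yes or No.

Row minima: U → -5, M → 3, D → -4; maximin = 3.
Column maxima: L → 3, R → 6; minimax = 3.
maximin = minimax = 3, so a saddle point exists.

Yes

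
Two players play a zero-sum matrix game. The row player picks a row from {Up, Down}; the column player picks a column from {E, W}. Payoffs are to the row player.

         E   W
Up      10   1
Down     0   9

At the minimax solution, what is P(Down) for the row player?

1/2

Row minima: Up → 1, Down → 0; maximin = 1.
Column maxima: E → 10, W → 9; minimax = 9.
1 ≠ 9, so there is no saddle point; optimal play is mixed.
Let the row player play Up with probability p. Expected payoff against E: 10p + 0(1−p) = 10p; against W: 1p + 9(1−p) = −8p + 9.
Setting these equal: 10p = −8p + 9 ⇒ 18p = 9 ⇒ p = 1/2, and the value is (10)·(1/2) = 5.
For the column player: with q = P(E), equating Up's and Down's payoffs gives 9q + 1 = −9q + 9 ⇒ q = 4/9.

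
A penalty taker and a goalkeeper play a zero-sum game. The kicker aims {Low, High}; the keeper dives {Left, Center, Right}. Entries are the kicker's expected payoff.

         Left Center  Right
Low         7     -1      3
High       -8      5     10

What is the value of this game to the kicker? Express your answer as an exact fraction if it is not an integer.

9/7

Row minima: Low → -1, High → -8; maximin = -1.
Column maxima: Left → 7, Center → 5, Right → 10; minimax = 5.
-1 ≠ 5, so there is no saddle point; optimal play is mixed.
Right is strictly dominated by Center (it gives the kicker strictly more in every row), so the keeper never plays it.
On the remaining 2×2 (Low, High vs Left, Center):
Let the kicker play Low with probability p. Expected payoff against Left: 7p + (-8)(1−p) = 15p − 8; against Center: (-1)p + 5(1−p) = −6p + 5.
Setting these equal: 15p − 8 = −6p + 5 ⇒ 21p = 13 ⇒ p = 13/21, and the value is (15)·(13/21) − 8 = 9/7.
For the keeper: with q = P(Left), equating Low's and High's payoffs gives 8q − 1 = −13q + 5 ⇒ q = 2/7.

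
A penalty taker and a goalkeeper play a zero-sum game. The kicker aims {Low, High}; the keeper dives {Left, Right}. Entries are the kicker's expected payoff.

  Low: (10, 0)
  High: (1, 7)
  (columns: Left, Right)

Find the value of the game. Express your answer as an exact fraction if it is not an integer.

35/8

Row minima: Low → 0, High → 1; maximin = 1.
Column maxima: Left → 10, Right → 7; minimax = 7.
1 ≠ 7, so there is no saddle point; optimal play is mixed.
Let the kicker play Low with probability p. Expected payoff against Left: 10p + 1(1−p) = 9p + 1; against Right: 0p + 7(1−p) = −7p + 7.
Setting these equal: 9p + 1 = −7p + 7 ⇒ 16p = 6 ⇒ p = 3/8, and the value is (9)·(3/8) + 1 = 35/8.
For the keeper: with q = P(Left), equating Low's and High's payoffs gives 10q = −6q + 7 ⇒ q = 7/16.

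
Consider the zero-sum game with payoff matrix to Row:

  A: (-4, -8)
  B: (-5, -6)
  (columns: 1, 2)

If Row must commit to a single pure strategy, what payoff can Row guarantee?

Row minima: A → -8, B → -6.
The best of these is -6.

-6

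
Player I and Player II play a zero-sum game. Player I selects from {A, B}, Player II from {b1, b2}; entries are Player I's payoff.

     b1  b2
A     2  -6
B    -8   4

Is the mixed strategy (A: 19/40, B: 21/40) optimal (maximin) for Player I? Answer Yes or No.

Against b1 this mix gives (19/40)·2 + (21/40)·(-8) = -13/4.
Against b2 this mix gives (19/40)·(-6) + (21/40)·4 = -3/4.
Player II will play b1, holding Player I to -13/4. Shifting weight toward the row that does better against b1 would raise this floor (the equalizing mix achieves -2 against both b1 and b2), so the proposed strategy is not optimal.

No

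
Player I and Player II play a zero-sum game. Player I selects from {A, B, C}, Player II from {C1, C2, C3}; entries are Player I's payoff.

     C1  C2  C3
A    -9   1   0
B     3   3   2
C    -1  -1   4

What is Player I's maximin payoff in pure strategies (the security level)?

2

Row minima: A → -9, B → 2, C → -1.
The best of these is 2.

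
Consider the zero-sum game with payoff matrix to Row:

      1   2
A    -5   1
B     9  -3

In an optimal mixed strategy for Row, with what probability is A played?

Row minima: A → -5, B → -3; maximin = -3.
Column maxima: 1 → 9, 2 → 1; minimax = 1.
-3 ≠ 1, so there is no saddle point; optimal play is mixed.
Let Row play A with probability p. Expected payoff against 1: (-5)p + 9(1−p) = −14p + 9; against 2: 1p + (-3)(1−p) = 4p − 3.
Setting these equal: −14p + 9 = 4p − 3 ⇒ −18p = -12 ⇒ p = 2/3, and the value is (-14)·(2/3) + 9 = -1/3.
For Column: with q = P(1), equating A's and B's payoffs gives −6q + 1 = 12q − 3 ⇒ q = 2/9.

2/3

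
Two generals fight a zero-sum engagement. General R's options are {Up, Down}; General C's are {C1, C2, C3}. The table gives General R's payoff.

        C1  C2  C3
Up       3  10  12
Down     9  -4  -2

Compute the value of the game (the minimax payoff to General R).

Row minima: Up → 3, Down → -4; maximin = 3.
Column maxima: C1 → 9, C2 → 10, C3 → 12; minimax = 9.
3 ≠ 9, so there is no saddle point; optimal play is mixed.
C3 is strictly dominated by C2 (it gives General R strictly more in every row), so General C never plays it.
On the remaining 2×2 (Up, Down vs C1, C2):
Let General R play Up with probability p. Expected payoff against C1: 3p + 9(1−p) = −6p + 9; against C2: 10p + (-4)(1−p) = 14p − 4.
Setting these equal: −6p + 9 = 14p − 4 ⇒ −20p = -13 ⇒ p = 13/20, and the value is (-6)·(13/20) + 9 = 51/10.
For General C: with q = P(C1), equating Up's and Down's payoffs gives −7q + 10 = 13q − 4 ⇒ q = 7/10.

51/10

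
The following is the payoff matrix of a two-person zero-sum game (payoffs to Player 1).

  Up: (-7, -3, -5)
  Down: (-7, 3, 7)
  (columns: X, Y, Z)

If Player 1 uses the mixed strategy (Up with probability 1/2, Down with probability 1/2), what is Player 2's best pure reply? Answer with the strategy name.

X

If Player 2 plays X, Player 1's expected payoff is (1/2)·(-7) + (1/2)·(-7) = -7.
If Player 2 plays Y, Player 1's expected payoff is (1/2)·(-3) + (1/2)·3 = 0.
If Player 2 plays Z, Player 1's expected payoff is (1/2)·(-5) + (1/2)·7 = 1.
Player 2 minimizes Player 1's payoff; the smallest is -7, so the best response is X.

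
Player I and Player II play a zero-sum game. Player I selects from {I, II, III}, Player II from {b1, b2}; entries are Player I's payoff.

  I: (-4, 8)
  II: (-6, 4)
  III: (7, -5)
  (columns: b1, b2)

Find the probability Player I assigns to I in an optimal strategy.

1/2

Row minima: I → -4, II → -6, III → -5; maximin = -4.
Column maxima: b1 → 7, b2 → 8; minimax = 7.
-4 ≠ 7, so there is no saddle point; optimal play is mixed.
II is strictly dominated by I, so Player I never plays it.
On the remaining 2×2 (I, III vs b1, b2):
Let Player I play I with probability p. Expected payoff against b1: (-4)p + 7(1−p) = −11p + 7; against b2: 8p + (-5)(1−p) = 13p − 5.
Setting these equal: −11p + 7 = 13p − 5 ⇒ −24p = -12 ⇒ p = 1/2, and the value is (-11)·(1/2) + 7 = 3/2.
For Player II: with q = P(b1), equating I's and III's payoffs gives −12q + 8 = 12q − 5 ⇒ q = 13/24.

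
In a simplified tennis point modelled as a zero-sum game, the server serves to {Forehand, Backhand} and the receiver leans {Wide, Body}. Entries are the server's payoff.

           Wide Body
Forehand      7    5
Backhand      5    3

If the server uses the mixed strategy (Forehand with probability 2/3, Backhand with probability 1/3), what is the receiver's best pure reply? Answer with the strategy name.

If the receiver plays Wide, the server's expected payoff is (2/3)·7 + (1/3)·5 = 19/3.
If the receiver plays Body, the server's expected payoff is (2/3)·5 + (1/3)·3 = 13/3.
The receiver minimizes the server's payoff; the smallest is 13/3, so the best response is Body.

Body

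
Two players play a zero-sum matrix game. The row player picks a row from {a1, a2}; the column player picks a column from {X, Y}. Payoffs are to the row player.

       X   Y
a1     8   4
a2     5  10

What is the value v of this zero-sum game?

Row minima: a1 → 4, a2 → 5; maximin = 5.
Column maxima: X → 8, Y → 10; minimax = 8.
5 ≠ 8, so there is no saddle point; optimal play is mixed.
Let the row player play a1 with probability p. Expected payoff against X: 8p + 5(1−p) = 3p + 5; against Y: 4p + 10(1−p) = −6p + 10.
Setting these equal: 3p + 5 = −6p + 10 ⇒ 9p = 5 ⇒ p = 5/9, and the value is (3)·(5/9) + 5 = 20/3.
For the column player: with q = P(X), equating a1's and a2's payoffs gives 4q + 4 = −5q + 10 ⇒ q = 2/3.

20/3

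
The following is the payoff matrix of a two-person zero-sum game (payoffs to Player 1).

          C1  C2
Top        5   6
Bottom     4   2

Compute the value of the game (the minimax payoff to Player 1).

Row minima: Top → 5, Bottom → 2; maximin = 5.
Column maxima: C1 → 5, C2 → 6; minimax = 5.
Since maximin = minimax = 5, there is a saddle point and the value is 5.

5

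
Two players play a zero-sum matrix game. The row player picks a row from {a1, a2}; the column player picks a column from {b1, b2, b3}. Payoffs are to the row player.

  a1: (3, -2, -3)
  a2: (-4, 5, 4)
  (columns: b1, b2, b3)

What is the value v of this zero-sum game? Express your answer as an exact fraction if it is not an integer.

Row minima: a1 → -3, a2 → -4; maximin = -3.
Column maxima: b1 → 3, b2 → 5, b3 → 4; minimax = 3.
-3 ≠ 3, so there is no saddle point; optimal play is mixed.
b2 is strictly dominated by b3 (it gives the row player strictly more in every row), so the column player never plays it.
On the remaining 2×2 (a1, a2 vs b1, b3):
Let the row player play a1 with probability p. Expected payoff against b1: 3p + (-4)(1−p) = 7p − 4; against b3: (-3)p + 4(1−p) = −7p + 4.
Setting these equal: 7p − 4 = −7p + 4 ⇒ 14p = 8 ⇒ p = 4/7, and the value is (7)·(4/7) − 4 = 0.
For the column player: with q = P(b1), equating a1's and a2's payoffs gives 6q − 3 = −8q + 4 ⇒ q = 1/2.

0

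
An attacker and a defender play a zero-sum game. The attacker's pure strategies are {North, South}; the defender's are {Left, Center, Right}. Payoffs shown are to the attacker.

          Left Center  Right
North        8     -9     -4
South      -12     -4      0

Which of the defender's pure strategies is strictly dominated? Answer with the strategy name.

Center holds the attacker's payoff strictly below Right in every row: -9 < -4, -4 < 0.
So Right is strictly dominated for the defender.

Right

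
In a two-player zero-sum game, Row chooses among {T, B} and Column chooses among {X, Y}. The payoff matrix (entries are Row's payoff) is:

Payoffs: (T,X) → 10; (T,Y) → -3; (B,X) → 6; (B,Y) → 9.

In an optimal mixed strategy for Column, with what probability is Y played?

Row minima: T → -3, B → 6; maximin = 6.
Column maxima: X → 10, Y → 9; minimax = 9.
6 ≠ 9, so there is no saddle point; optimal play is mixed.
Let Row play T with probability p. Expected payoff against X: 10p + 6(1−p) = 4p + 6; against Y: (-3)p + 9(1−p) = −12p + 9.
Setting these equal: 4p + 6 = −12p + 9 ⇒ 16p = 3 ⇒ p = 3/16, and the value is (4)·(3/16) + 6 = 27/4.
For Column: with q = P(X), equating T's and B's payoffs gives 13q − 3 = −3q + 9 ⇒ q = 3/4.

1/4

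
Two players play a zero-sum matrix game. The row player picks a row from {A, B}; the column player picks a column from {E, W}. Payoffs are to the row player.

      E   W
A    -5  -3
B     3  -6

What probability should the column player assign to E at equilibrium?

3/11

Row minima: A → -5, B → -6; maximin = -5.
Column maxima: E → 3, W → -3; minimax = -3.
-5 ≠ -3, so there is no saddle point; optimal play is mixed.
Let the row player play A with probability p. Expected payoff against E: (-5)p + 3(1−p) = −8p + 3; against W: (-3)p + (-6)(1−p) = 3p − 6.
Setting these equal: −8p + 3 = 3p − 6 ⇒ −11p = -9 ⇒ p = 9/11, and the value is (-8)·(9/11) + 3 = -39/11.
For the column player: with q = P(E), equating A's and B's payoffs gives −2q − 3 = 9q − 6 ⇒ q = 3/11.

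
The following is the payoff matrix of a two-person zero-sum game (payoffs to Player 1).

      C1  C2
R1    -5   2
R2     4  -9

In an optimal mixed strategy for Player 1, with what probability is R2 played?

7/20

Row minima: R1 → -5, R2 → -9; maximin = -5.
Column maxima: C1 → 4, C2 → 2; minimax = 2.
-5 ≠ 2, so there is no saddle point; optimal play is mixed.
Let Player 1 play R1 with probability p. Expected payoff against C1: (-5)p + 4(1−p) = −9p + 4; against C2: 2p + (-9)(1−p) = 11p − 9.
Setting these equal: −9p + 4 = 11p − 9 ⇒ −20p = -13 ⇒ p = 13/20, and the value is (-9)·(13/20) + 4 = -37/20.
For Player 2: with q = P(C1), equating R1's and R2's payoffs gives −7q + 2 = 13q − 9 ⇒ q = 11/20.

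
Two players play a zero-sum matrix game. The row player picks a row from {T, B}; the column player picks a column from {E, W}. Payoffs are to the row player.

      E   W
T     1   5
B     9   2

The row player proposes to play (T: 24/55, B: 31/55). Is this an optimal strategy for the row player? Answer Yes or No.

Against E this mix gives (24/55)·1 + (31/55)·9 = 303/55.
Against W this mix gives (24/55)·5 + (31/55)·2 = 182/55.
The column player will play W, holding the row player to 182/55. Shifting weight toward the row that does better against W would raise this floor (the equalizing mix achieves 43/11 against both W and E), so the proposed strategy is not optimal.

No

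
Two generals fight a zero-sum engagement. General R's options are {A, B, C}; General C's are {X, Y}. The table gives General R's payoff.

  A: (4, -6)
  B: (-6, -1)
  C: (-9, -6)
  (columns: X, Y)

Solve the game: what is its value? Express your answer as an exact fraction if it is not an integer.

-8/3

Row minima: A → -6, B → -6, C → -9; maximin = -6.
Column maxima: X → 4, Y → -1; minimax = -1.
-6 ≠ -1, so there is no saddle point; optimal play is mixed.
C is strictly dominated by B, so General R never plays it.
On the remaining 2×2 (A, B vs X, Y):
Let General R play A with probability p. Expected payoff against X: 4p + (-6)(1−p) = 10p − 6; against Y: (-6)p + (-1)(1−p) = −5p − 1.
Setting these equal: 10p − 6 = −5p − 1 ⇒ 15p = 5 ⇒ p = 1/3, and the value is (10)·(1/3) − 6 = -8/3.
For General C: with q = P(X), equating A's and B's payoffs gives 10q − 6 = −5q − 1 ⇒ q = 1/3.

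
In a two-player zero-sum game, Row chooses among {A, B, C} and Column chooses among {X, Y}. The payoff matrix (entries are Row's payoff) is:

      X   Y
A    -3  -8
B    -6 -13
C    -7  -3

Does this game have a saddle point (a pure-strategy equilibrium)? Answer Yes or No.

No

Row minima: A → -8, B → -13, C → -7; maximin = -7.
Column maxima: X → -3, Y → -3; minimax = -3.
-7 ≠ -3, so no pure-strategy equilibrium exists.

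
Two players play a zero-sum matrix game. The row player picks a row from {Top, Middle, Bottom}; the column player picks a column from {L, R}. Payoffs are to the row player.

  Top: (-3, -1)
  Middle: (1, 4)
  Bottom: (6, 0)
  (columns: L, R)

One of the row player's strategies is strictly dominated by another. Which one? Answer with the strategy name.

Top

Middle gives a strictly higher payoff than Top against every column: 1 > -3, 4 > -1.
So Top is strictly dominated and the row player never plays it.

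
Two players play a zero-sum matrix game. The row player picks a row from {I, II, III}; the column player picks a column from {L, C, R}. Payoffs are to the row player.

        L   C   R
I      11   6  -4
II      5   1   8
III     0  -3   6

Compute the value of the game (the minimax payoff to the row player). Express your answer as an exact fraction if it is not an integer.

52/17

Row minima: I → -4, II → 1, III → -3; maximin = 1.
Column maxima: L → 11, C → 6, R → 8; minimax = 6.
1 ≠ 6, so there is no saddle point; optimal play is mixed.
III is strictly dominated by II, so the row player never plays it.
L is strictly dominated by C (it gives the row player strictly more in every row), so the column player never plays it.
On the remaining 2×2 (I, II vs C, R):
Let the row player play I with probability p. Expected payoff against C: 6p + 1(1−p) = 5p + 1; against R: (-4)p + 8(1−p) = −12p + 8.
Setting these equal: 5p + 1 = −12p + 8 ⇒ 17p = 7 ⇒ p = 7/17, and the value is (5)·(7/17) + 1 = 52/17.
For the column player: with q = P(C), equating I's and II's payoffs gives 10q − 4 = −7q + 8 ⇒ q = 12/17.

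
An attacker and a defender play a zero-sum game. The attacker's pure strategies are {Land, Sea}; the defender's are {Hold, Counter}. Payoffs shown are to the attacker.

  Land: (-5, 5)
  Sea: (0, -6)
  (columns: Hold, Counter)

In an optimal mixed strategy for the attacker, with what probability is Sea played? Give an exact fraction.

Row minima: Land → -5, Sea → -6; maximin = -5.
Column maxima: Hold → 0, Counter → 5; minimax = 0.
-5 ≠ 0, so there is no saddle point; optimal play is mixed.
Let the attacker play Land with probability p. Expected payoff against Hold: (-5)p + 0(1−p) = −5p; against Counter: 5p + (-6)(1−p) = 11p − 6.
Setting these equal: −5p = 11p − 6 ⇒ −16p = -6 ⇒ p = 3/8, and the value is (-5)·(3/8) = -15/8.
For the defender: with q = P(Hold), equating Land's and Sea's payoffs gives −10q + 5 = 6q − 6 ⇒ q = 11/16.

5/8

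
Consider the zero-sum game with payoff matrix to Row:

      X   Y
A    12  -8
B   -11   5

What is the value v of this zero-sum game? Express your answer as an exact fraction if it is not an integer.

-7/9

Row minima: A → -8, B → -11; maximin = -8.
Column maxima: X → 12, Y → 5; minimax = 5.
-8 ≠ 5, so there is no saddle point; optimal play is mixed.
Let Row play A with probability p. Expected payoff against X: 12p + (-11)(1−p) = 23p − 11; against Y: (-8)p + 5(1−p) = −13p + 5.
Setting these equal: 23p − 11 = −13p + 5 ⇒ 36p = 16 ⇒ p = 4/9, and the value is (23)·(4/9) − 11 = -7/9.
For Column: with q = P(X), equating A's and B's payoffs gives 20q − 8 = −16q + 5 ⇒ q = 13/36.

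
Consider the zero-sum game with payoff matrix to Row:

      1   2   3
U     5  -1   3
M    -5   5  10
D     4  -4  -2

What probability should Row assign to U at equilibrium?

Row minima: U → -1, M → -5, D → -4; maximin = -1.
Column maxima: 1 → 5, 2 → 5, 3 → 10; minimax = 5.
-1 ≠ 5, so there is no saddle point; optimal play is mixed.
D is strictly dominated by U, so Row never plays it.
3 is strictly dominated by 2 (it gives Row strictly more in every row), so Column never plays it.
On the remaining 2×2 (U, M vs 1, 2):
Let Row play U with probability p. Expected payoff against 1: 5p + (-5)(1−p) = 10p − 5; against 2: (-1)p + 5(1−p) = −6p + 5.
Setting these equal: 10p − 5 = −6p + 5 ⇒ 16p = 10 ⇒ p = 5/8, and the value is (10)·(5/8) − 5 = 5/4.
For Column: with q = P(1), equating U's and M's payoffs gives 6q − 1 = −10q + 5 ⇒ q = 3/8.

5/8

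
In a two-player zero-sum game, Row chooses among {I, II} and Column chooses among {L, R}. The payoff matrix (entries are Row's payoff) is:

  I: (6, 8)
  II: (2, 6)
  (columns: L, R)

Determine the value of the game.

6

Row minima: I → 6, II → 2; maximin = 6.
Column maxima: L → 6, R → 8; minimax = 6.
Since maximin = minimax = 6, there is a saddle point and the value is 6.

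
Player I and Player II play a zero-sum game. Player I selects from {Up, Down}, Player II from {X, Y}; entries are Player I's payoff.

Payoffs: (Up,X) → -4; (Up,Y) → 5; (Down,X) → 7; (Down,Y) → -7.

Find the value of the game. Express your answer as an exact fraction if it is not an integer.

7/23

Row minima: Up → -4, Down → -7; maximin = -4.
Column maxima: X → 7, Y → 5; minimax = 5.
-4 ≠ 5, so there is no saddle point; optimal play is mixed.
Let Player I play Up with probability p. Expected payoff against X: (-4)p + 7(1−p) = −11p + 7; against Y: 5p + (-7)(1−p) = 12p − 7.
Setting these equal: −11p + 7 = 12p − 7 ⇒ −23p = -14 ⇒ p = 14/23, and the value is (-11)·(14/23) + 7 = 7/23.
For Player II: with q = P(X), equating Up's and Down's payoffs gives −9q + 5 = 14q − 7 ⇒ q = 12/23.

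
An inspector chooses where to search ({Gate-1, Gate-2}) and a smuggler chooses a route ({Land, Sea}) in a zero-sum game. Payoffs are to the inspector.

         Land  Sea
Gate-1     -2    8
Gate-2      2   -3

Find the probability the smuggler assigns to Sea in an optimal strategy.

Row minima: Gate-1 → -2, Gate-2 → -3; maximin = -2.
Column maxima: Land → 2, Sea → 8; minimax = 2.
-2 ≠ 2, so there is no saddle point; optimal play is mixed.
Let the inspector play Gate-1 with probability p. Expected payoff against Land: (-2)p + 2(1−p) = −4p + 2; against Sea: 8p + (-3)(1−p) = 11p − 3.
Setting these equal: −4p + 2 = 11p − 3 ⇒ −15p = -5 ⇒ p = 1/3, and the value is (-4)·(1/3) + 2 = 2/3.
For the smuggler: with q = P(Land), equating Gate-1's and Gate-2's payoffs gives −10q + 8 = 5q − 3 ⇒ q = 11/15.

4/15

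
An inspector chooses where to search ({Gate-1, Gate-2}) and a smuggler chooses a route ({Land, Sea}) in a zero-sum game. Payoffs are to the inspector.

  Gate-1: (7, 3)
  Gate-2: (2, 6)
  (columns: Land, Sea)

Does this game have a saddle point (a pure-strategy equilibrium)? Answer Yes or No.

No

Row minima: Gate-1 → 3, Gate-2 → 2; maximin = 3.
Column maxima: Land → 7, Sea → 6; minimax = 6.
3 ≠ 6, so no pure-strategy equilibrium exists.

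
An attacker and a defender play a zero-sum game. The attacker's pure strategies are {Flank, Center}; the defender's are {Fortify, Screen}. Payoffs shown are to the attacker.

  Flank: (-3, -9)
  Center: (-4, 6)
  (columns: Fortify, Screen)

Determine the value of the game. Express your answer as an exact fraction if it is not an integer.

-27/8

Row minima: Flank → -9, Center → -4; maximin = -4.
Column maxima: Fortify → -3, Screen → 6; minimax = -3.
-4 ≠ -3, so there is no saddle point; optimal play is mixed.
Let the attacker play Flank with probability p. Expected payoff against Fortify: (-3)p + (-4)(1−p) = p − 4; against Screen: (-9)p + 6(1−p) = −15p + 6.
Setting these equal: p − 4 = −15p + 6 ⇒ 16p = 10 ⇒ p = 5/8, and the value is (1)·(5/8) − 4 = -27/8.
For the defender: with q = P(Fortify), equating Flank's and Center's payoffs gives 6q − 9 = −10q + 6 ⇒ q = 15/16.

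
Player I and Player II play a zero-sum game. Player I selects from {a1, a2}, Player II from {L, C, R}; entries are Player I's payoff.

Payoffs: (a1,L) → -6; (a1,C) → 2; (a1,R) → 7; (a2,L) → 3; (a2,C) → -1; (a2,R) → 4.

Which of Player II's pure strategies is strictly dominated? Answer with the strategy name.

R

L holds Player I's payoff strictly below R in every row: -6 < 7, 3 < 4.
So R is strictly dominated for Player II.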